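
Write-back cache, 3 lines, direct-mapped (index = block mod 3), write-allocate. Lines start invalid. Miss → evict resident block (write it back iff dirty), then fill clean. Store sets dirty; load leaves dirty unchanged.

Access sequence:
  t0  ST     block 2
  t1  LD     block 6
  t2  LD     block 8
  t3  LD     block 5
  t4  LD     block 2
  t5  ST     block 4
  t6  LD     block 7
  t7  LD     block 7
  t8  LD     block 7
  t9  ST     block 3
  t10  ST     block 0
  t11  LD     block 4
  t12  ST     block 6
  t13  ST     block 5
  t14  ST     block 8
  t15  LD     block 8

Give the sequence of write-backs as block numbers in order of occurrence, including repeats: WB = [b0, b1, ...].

0: W B2 -> L2 miss  d=D]
1: R B6 -> L0 miss  d=-]
2: R B8 -> L2 miss wb->B2  d=-]
3: R B5 -> L2 miss  d=-]
4: R B2 -> L2 miss  d=-]
5: W B4 -> L1 miss  d=D]
6: R B7 -> L1 miss wb->B4  d=-]
7: R B7 -> L1 hit  d=-]
8: R B7 -> L1 hit  d=-]
9: W B3 -> L0 miss  d=D]
10: W B0 -> L0 miss wb->B3  d=D]
11: R B4 -> L1 miss  d=-]
12: W B6 -> L0 miss wb->B0  d=D]
13: W B5 -> L2 miss  d=D]
14: W B8 -> L2 miss wb->B5  d=D]
15: R B8 -> L2 hit  d=D]

WB = [2, 4, 3, 0, 5]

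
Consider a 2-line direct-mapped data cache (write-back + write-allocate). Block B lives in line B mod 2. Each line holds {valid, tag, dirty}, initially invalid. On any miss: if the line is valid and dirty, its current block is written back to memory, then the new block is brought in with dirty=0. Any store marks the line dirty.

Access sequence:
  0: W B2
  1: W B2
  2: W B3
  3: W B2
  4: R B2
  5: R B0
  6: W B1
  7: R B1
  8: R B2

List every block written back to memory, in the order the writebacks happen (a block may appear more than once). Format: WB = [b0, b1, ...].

0: W B2 -> L0 miss  d=D]
1: W B2 -> L0 hit  d=D]
2: W B3 -> L1 miss  d=D]
3: W B2 -> L0 hit  d=D]
4: R B2 -> L0 hit  d=D]
5: R B0 -> L0 miss wb->B2  d=-]
6: W B1 -> L1 miss wb->B3  d=D]
7: R B1 -> L1 hit  d=D]
8: R B2 -> L0 miss  d=-]

WB = [2, 3]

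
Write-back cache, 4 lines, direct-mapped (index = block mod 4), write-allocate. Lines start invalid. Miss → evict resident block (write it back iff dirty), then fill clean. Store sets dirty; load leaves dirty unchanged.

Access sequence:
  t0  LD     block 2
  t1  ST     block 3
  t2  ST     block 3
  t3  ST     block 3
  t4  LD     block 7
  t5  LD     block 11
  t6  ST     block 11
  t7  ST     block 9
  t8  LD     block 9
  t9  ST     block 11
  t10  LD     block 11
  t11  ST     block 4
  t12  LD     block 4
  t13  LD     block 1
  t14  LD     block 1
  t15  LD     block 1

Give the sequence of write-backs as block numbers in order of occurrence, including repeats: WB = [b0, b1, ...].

WB = [3, 9]

  0 | R B2 → L2 miss [-]
  1 | W B3 → L3 miss [D]
  2 | W B3 → L3 hit [D]
  3 | W B3 → L3 hit [D]
  4 | R B7 → L3 miss wb→B3 [-]
  5 | R B11 → L3 miss [-]
  6 | W B11 → L3 hit [D]
  7 | W B9 → L1 miss [D]
  8 | R B9 → L1 hit [D]
  9 | W B11 → L3 hit [D]
  10 | R B11 → L3 hit [D]
  11 | W B4 → L0 miss [D]
  12 | R B4 → L0 hit [D]
  13 | R B1 → L1 miss wb→B9 [-]
  14 | R B1 → L1 hit [-]
  15 | R B1 → L1 hit [-]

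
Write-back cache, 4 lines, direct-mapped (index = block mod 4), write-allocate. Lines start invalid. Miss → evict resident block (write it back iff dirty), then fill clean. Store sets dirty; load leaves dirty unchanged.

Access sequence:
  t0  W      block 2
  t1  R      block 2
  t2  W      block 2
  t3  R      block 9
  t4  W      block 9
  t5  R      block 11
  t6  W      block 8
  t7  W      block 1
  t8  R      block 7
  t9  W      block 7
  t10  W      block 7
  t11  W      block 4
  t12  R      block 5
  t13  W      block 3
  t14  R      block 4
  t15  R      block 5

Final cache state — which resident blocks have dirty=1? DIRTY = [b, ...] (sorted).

0: W B2 -> L2 miss  d=D]
1: R B2 -> L2 hit  d=D]
2: W B2 -> L2 hit  d=D]
3: R B9 -> L1 miss  d=-]
4: W B9 -> L1 hit  d=D]
5: R B11 -> L3 miss  d=-]
6: W B8 -> L0 miss  d=D]
7: W B1 -> L1 miss wb->B9  d=D]
8: R B7 -> L3 miss  d=-]
9: W B7 -> L3 hit  d=D]
10: W B7 -> L3 hit  d=D]
11: W B4 -> L0 miss wb->B8  d=D]
12: R B5 -> L1 miss wb->B1  d=-]
13: W B3 -> L3 miss wb->B7  d=D]
14: R B4 -> L0 hit  d=D]
15: R B5 -> L1 hit  d=-]

DIRTY = [2, 3, 4]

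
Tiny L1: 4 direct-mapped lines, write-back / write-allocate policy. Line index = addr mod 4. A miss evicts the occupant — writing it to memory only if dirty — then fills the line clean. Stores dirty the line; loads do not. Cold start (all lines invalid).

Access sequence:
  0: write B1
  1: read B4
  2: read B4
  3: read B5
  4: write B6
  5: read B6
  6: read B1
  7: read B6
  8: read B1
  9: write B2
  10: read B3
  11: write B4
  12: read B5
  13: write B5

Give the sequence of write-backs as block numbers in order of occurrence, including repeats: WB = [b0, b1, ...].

0: W B1 -> L1 miss  d=D]
1: R B4 -> L0 miss  d=-]
2: R B4 -> L0 hit  d=-]
3: R B5 -> L1 miss wb->B1  d=-]
4: W B6 -> L2 miss  d=D]
5: R B6 -> L2 hit  d=D]
6: R B1 -> L1 miss  d=-]
7: R B6 -> L2 hit  d=D]
8: R B1 -> L1 hit  d=-]
9: W B2 -> L2 miss wb->B6  d=D]
10: R B3 -> L3 miss  d=-]
11: W B4 -> L0 hit  d=D]
12: R B5 -> L1 miss  d=-]
13: W B5 -> L1 hit  d=D]

WB = [1, 6]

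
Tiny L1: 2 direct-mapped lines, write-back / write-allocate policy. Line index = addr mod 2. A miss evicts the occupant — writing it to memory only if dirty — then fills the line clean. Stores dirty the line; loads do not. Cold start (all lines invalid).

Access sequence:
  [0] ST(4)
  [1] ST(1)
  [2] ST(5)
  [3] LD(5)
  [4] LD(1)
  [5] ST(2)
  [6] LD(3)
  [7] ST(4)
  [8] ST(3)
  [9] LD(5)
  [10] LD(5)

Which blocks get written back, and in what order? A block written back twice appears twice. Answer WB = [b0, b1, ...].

  0 | W B4 → L0 miss [D]
  1 | W B1 → L1 miss [D]
  2 | W B5 → L1 miss wb→B1 [D]
  3 | R B5 → L1 hit [D]
  4 | R B1 → L1 miss wb→B5 [-]
  5 | W B2 → L0 miss wb→B4 [D]
  6 | R B3 → L1 miss [-]
  7 | W B4 → L0 miss wb→B2 [D]
  8 | W B3 → L1 hit [D]
  9 | R B5 → L1 miss wb→B3 [-]
  10 | R B5 → L1 hit [-]

WB = [1, 5, 4, 2, 3]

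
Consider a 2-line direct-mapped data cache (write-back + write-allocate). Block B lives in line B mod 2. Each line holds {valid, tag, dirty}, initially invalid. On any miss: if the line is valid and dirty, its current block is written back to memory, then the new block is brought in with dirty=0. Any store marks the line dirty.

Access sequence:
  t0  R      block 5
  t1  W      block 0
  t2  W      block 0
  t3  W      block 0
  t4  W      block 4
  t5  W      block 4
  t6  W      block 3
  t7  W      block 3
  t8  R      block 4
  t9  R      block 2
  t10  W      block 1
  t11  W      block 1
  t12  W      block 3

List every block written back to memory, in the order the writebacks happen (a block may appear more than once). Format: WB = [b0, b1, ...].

WB = [0, 4, 3, 1]

  0 | R B5 → L1 miss [-]
  1 | W B0 → L0 miss [D]
  2 | W B0 → L0 hit [D]
  3 | W B0 → L0 hit [D]
  4 | W B4 → L0 miss wb→B0 [D]
  5 | W B4 → L0 hit [D]
  6 | W B3 → L1 miss [D]
  7 | W B3 → L1 hit [D]
  8 | R B4 → L0 hit [D]
  9 | R B2 → L0 miss wb→B4 [-]
  10 | W B1 → L1 miss wb→B3 [D]
  11 | W B1 → L1 hit [D]
  12 | W B3 → L1 miss wb→B1 [D]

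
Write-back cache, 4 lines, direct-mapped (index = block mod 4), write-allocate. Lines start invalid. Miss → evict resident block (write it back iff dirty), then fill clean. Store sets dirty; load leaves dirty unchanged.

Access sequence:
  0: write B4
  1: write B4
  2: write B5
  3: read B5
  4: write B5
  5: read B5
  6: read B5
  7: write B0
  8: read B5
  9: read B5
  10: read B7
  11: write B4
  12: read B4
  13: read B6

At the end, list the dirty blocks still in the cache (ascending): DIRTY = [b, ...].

  0 | W B4 → L0 miss [D]
  1 | W B4 → L0 hit [D]
  2 | W B5 → L1 miss [D]
  3 | R B5 → L1 hit [D]
  4 | W B5 → L1 hit [D]
  5 | R B5 → L1 hit [D]
  6 | R B5 → L1 hit [D]
  7 | W B0 → L0 miss wb→B4 [D]
  8 | R B5 → L1 hit [D]
  9 | R B5 → L1 hit [D]
  10 | R B7 → L3 miss [-]
  11 | W B4 → L0 miss wb→B0 [D]
  12 | R B4 → L0 hit [D]
  13 | R B6 → L2 miss [-]

DIRTY = [4, 5]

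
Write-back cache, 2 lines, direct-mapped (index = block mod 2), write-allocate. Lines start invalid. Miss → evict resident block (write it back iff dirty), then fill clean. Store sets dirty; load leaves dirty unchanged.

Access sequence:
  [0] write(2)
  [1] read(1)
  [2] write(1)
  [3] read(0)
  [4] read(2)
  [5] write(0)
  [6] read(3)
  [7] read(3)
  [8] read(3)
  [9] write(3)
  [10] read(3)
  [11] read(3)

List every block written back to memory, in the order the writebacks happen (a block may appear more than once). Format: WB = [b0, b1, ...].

  0 | W B2 → L0 miss [D]
  1 | R B1 → L1 miss [-]
  2 | W B1 → L1 hit [D]
  3 | R B0 → L0 miss wb→B2 [-]
  4 | R B2 → L0 miss [-]
  5 | W B0 → L0 miss [D]
  6 | R B3 → L1 miss wb→B1 [-]
  7 | R B3 → L1 hit [-]
  8 | R B3 → L1 hit [-]
  9 | W B3 → L1 hit [D]
  10 | R B3 → L1 hit [D]
  11 | R B3 → L1 hit [D]

WB = [2, 1]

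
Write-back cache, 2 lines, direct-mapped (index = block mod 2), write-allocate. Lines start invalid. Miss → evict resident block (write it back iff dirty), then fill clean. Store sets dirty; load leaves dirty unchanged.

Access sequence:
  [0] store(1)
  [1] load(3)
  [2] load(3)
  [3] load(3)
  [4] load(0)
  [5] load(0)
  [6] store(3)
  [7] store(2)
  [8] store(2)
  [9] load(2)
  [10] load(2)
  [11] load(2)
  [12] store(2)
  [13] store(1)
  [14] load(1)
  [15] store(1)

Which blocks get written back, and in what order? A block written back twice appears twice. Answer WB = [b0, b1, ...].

  0 | W B1 → L1 miss [D]
  1 | R B3 → L1 miss wb→B1 [-]
  2 | R B3 → L1 hit [-]
  3 | R B3 → L1 hit [-]
  4 | R B0 → L0 miss [-]
  5 | R B0 → L0 hit [-]
  6 | W B3 → L1 hit [D]
  7 | W B2 → L0 miss [D]
  8 | W B2 → L0 hit [D]
  9 | R B2 → L0 hit [D]
  10 | R B2 → L0 hit [D]
  11 | R B2 → L0 hit [D]
  12 | W B2 → L0 hit [D]
  13 | W B1 → L1 miss wb→B3 [D]
  14 | R B1 → L1 hit [D]
  15 | W B1 → L1 hit [D]

WB = [1, 3]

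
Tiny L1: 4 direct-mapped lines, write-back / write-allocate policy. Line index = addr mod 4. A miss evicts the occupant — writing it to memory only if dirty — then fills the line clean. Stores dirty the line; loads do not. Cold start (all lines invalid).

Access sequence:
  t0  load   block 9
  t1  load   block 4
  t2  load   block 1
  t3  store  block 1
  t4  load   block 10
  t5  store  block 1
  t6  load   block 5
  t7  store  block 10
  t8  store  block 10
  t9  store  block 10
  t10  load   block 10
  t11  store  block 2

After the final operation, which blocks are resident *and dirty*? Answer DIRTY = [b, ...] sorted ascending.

0: R B9 → L1 miss [-]
1: R B4 → L0 miss [-]
2: R B1 → L1 miss [-]
3: W B1 → L1 hit [D]
4: R B10 → L2 miss [-]
5: W B1 → L1 hit [D]
6: R B5 → L1 miss wb→B1 [-]
7: W B10 → L2 hit [D]
8: W B10 → L2 hit [D]
9: W B10 → L2 hit [D]
10: R B10 → L2 hit [D]
11: W B2 → L2 miss wb→B10 [D]

DIRTY = [2]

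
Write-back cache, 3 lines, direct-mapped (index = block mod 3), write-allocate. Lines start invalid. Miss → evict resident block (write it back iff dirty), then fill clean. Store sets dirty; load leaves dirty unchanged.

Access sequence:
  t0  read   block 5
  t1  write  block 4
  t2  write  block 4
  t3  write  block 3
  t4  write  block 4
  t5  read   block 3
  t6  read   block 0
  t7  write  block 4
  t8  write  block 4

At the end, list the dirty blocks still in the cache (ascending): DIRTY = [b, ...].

0: R B5 → L2 miss [-]
1: W B4 → L1 miss [D]
2: W B4 → L1 hit [D]
3: W B3 → L0 miss [D]
4: W B4 → L1 hit [D]
5: R B3 → L0 hit [D]
6: R B0 → L0 miss wb→B3 [-]
7: W B4 → L1 hit [D]
8: W B4 → L1 hit [D]

DIRTY = [4]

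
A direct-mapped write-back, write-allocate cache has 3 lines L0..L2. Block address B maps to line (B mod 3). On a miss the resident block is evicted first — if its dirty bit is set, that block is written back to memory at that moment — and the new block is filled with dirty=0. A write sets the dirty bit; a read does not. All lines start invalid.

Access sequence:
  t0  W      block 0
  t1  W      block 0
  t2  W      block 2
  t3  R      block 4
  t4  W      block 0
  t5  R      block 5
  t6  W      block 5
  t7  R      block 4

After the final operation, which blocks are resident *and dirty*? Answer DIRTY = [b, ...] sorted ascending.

DIRTY = [0, 5]

  0 | W B0 → L0 miss [D]
  1 | W B0 → L0 hit [D]
  2 | W B2 → L2 miss [D]
  3 | R B4 → L1 miss [-]
  4 | W B0 → L0 hit [D]
  5 | R B5 → L2 miss wb→B2 [-]
  6 | W B5 → L2 hit [D]
  7 | R B4 → L1 hit [-]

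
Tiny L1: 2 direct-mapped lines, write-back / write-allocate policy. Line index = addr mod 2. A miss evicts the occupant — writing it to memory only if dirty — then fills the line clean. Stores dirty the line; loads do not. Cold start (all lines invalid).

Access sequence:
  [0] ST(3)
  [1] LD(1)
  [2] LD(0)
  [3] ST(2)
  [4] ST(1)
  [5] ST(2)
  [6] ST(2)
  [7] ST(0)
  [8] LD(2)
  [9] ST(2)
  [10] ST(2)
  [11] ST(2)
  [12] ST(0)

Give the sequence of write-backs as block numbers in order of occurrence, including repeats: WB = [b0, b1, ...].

WB = [3, 2, 0, 2]

  0 | W B3 → L1 miss [D]
  1 | R B1 → L1 miss wb→B3 [-]
  2 | R B0 → L0 miss [-]
  3 | W B2 → L0 miss [D]
  4 | W B1 → L1 hit [D]
  5 | W B2 → L0 hit [D]
  6 | W B2 → L0 hit [D]
  7 | W B0 → L0 miss wb→B2 [D]
  8 | R B2 → L0 miss wb→B0 [-]
  9 | W B2 → L0 hit [D]
  10 | W B2 → L0 hit [D]
  11 | W B2 → L0 hit [D]
  12 | W B0 → L0 miss wb→B2 [D]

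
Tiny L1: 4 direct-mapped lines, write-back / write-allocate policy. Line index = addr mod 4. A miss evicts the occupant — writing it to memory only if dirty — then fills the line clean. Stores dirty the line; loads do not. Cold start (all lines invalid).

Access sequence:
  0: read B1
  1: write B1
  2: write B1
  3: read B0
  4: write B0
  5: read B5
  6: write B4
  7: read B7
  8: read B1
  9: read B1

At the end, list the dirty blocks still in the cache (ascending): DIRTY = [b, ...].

0: R B1 -> L1 miss  d=-]
1: W B1 -> L1 hit  d=D]
2: W B1 -> L1 hit  d=D]
3: R B0 -> L0 miss  d=-]
4: W B0 -> L0 hit  d=D]
5: R B5 -> L1 miss wb->B1  d=-]
6: W B4 -> L0 miss wb->B0  d=D]
7: R B7 -> L3 miss  d=-]
8: R B1 -> L1 miss  d=-]
9: R B1 -> L1 hit  d=-]

DIRTY = [4]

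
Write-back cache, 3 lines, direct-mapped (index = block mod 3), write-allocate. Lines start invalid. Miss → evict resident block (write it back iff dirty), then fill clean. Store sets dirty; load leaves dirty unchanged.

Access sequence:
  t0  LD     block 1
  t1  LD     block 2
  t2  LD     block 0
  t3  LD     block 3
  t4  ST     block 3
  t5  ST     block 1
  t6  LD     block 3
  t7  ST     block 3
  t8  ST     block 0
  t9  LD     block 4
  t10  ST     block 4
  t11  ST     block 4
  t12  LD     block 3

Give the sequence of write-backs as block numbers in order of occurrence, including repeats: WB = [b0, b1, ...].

WB = [3, 1, 0]

  0 | R B1 → L1 miss [-]
  1 | R B2 → L2 miss [-]
  2 | R B0 → L0 miss [-]
  3 | R B3 → L0 miss [-]
  4 | W B3 → L0 hit [D]
  5 | W B1 → L1 hit [D]
  6 | R B3 → L0 hit [D]
  7 | W B3 → L0 hit [D]
  8 | W B0 → L0 miss wb→B3 [D]
  9 | R B4 → L1 miss wb→B1 [-]
  10 | W B4 → L1 hit [D]
  11 | W B4 → L1 hit [D]
  12 | R B3 → L0 miss wb→B0 [-]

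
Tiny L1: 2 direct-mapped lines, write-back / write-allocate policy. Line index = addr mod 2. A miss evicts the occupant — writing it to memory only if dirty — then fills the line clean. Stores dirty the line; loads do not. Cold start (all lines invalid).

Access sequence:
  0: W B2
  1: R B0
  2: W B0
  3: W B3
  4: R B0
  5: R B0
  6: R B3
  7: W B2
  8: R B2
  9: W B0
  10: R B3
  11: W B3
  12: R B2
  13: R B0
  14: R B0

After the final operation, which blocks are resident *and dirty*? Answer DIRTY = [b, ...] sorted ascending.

DIRTY = [3]

  0 | W B2 → L0 miss [D]
  1 | R B0 → L0 miss wb→B2 [-]
  2 | W B0 → L0 hit [D]
  3 | W B3 → L1 miss [D]
  4 | R B0 → L0 hit [D]
  5 | R B0 → L0 hit [D]
  6 | R B3 → L1 hit [D]
  7 | W B2 → L0 miss wb→B0 [D]
  8 | R B2 → L0 hit [D]
  9 | W B0 → L0 miss wb→B2 [D]
  10 | R B3 → L1 hit [D]
  11 | W B3 → L1 hit [D]
  12 | R B2 → L0 miss wb→B0 [-]
  13 | R B0 → L0 miss [-]
  14 | R B0 → L0 hit [-]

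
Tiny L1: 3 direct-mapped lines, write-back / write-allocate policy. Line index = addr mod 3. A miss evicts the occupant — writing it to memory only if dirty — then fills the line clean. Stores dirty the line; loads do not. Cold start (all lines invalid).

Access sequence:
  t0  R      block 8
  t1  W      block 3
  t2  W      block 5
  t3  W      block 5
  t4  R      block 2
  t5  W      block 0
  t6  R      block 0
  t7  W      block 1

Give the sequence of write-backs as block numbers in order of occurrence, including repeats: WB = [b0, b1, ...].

0: R B8 → L2 miss [-]
1: W B3 → L0 miss [D]
2: W B5 → L2 miss [D]
3: W B5 → L2 hit [D]
4: R B2 → L2 miss wb→B5 [-]
5: W B0 → L0 miss wb→B3 [D]
6: R B0 → L0 hit [D]
7: W B1 → L1 miss [D]

WB = [5, 3]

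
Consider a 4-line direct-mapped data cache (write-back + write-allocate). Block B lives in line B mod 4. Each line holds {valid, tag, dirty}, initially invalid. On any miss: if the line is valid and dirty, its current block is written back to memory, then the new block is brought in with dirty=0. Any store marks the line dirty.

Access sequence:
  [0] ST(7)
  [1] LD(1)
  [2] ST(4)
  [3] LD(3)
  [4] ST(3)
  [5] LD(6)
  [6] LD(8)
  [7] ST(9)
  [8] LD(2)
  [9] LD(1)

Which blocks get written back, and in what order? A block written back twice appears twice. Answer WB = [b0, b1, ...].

  0 | W B7 → L3 miss [D]
  1 | R B1 → L1 miss [-]
  2 | W B4 → L0 miss [D]
  3 | R B3 → L3 miss wb→B7 [-]
  4 | W B3 → L3 hit [D]
  5 | R B6 → L2 miss [-]
  6 | R B8 → L0 miss wb→B4 [-]
  7 | W B9 → L1 miss [D]
  8 | R B2 → L2 miss [-]
  9 | R B1 → L1 miss wb→B9 [-]

WB = [7, 4, 9]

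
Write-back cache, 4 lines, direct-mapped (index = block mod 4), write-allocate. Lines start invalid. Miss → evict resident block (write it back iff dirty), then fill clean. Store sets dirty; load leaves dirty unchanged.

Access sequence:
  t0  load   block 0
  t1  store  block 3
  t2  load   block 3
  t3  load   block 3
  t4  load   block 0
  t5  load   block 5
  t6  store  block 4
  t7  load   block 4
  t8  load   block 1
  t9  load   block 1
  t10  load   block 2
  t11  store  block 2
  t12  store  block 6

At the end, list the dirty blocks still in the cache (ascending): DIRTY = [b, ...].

  0 | R B0 → L0 miss [-]
  1 | W B3 → L3 miss [D]
  2 | R B3 → L3 hit [D]
  3 | R B3 → L3 hit [D]
  4 | R B0 → L0 hit [-]
  5 | R B5 → L1 miss [-]
  6 | W B4 → L0 miss [D]
  7 | R B4 → L0 hit [D]
  8 | R B1 → L1 miss [-]
  9 | R B1 → L1 hit [-]
  10 | R B2 → L2 miss [-]
  11 | W B2 → L2 hit [D]
  12 | W B6 → L2 miss wb→B2 [D]

DIRTY = [3, 4, 6]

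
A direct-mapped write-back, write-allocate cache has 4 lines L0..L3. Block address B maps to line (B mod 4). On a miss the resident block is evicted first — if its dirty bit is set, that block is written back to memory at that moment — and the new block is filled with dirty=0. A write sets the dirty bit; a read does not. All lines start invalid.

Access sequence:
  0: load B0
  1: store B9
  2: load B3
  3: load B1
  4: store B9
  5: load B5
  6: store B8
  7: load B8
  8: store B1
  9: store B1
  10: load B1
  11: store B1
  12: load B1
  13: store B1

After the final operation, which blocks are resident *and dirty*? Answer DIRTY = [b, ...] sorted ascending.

0: R B0 → L0 miss [-]
1: W B9 → L1 miss [D]
2: R B3 → L3 miss [-]
3: R B1 → L1 miss wb→B9 [-]
4: W B9 → L1 miss [D]
5: R B5 → L1 miss wb→B9 [-]
6: W B8 → L0 miss [D]
7: R B8 → L0 hit [D]
8: W B1 → L1 miss [D]
9: W B1 → L1 hit [D]
10: R B1 → L1 hit [D]
11: W B1 → L1 hit [D]
12: R B1 → L1 hit [D]
13: W B1 → L1 hit [D]

DIRTY = [1, 8]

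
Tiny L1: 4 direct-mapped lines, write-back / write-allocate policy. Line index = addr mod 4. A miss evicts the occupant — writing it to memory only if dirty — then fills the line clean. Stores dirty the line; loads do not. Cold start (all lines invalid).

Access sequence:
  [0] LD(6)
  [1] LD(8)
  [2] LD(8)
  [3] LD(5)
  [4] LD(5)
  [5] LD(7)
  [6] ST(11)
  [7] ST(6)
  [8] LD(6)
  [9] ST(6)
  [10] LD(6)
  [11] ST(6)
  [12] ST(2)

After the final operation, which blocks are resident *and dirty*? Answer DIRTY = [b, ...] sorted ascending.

DIRTY = [2, 11]

0: R B6 → L2 miss [-]
1: R B8 → L0 miss [-]
2: R B8 → L0 hit [-]
3: R B5 → L1 miss [-]
4: R B5 → L1 hit [-]
5: R B7 → L3 miss [-]
6: W B11 → L3 miss [D]
7: W B6 → L2 hit [D]
8: R B6 → L2 hit [D]
9: W B6 → L2 hit [D]
10: R B6 → L2 hit [D]
11: W B6 → L2 hit [D]
12: W B2 → L2 miss wb→B6 [D]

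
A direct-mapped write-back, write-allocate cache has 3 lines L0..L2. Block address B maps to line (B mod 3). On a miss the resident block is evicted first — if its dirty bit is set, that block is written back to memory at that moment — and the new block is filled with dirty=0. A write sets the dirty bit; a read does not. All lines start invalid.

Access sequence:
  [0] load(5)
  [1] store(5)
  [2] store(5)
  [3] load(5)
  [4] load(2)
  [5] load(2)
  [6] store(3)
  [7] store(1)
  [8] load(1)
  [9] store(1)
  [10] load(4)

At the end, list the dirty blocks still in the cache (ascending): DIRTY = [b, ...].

  0 | R B5 → L2 miss [-]
  1 | W B5 → L2 hit [D]
  2 | W B5 → L2 hit [D]
  3 | R B5 → L2 hit [D]
  4 | R B2 → L2 miss wb→B5 [-]
  5 | R B2 → L2 hit [-]
  6 | W B3 → L0 miss [D]
  7 | W B1 → L1 miss [D]
  8 | R B1 → L1 hit [D]
  9 | W B1 → L1 hit [D]
  10 | R B4 → L1 miss wb→B1 [-]

DIRTY = [3]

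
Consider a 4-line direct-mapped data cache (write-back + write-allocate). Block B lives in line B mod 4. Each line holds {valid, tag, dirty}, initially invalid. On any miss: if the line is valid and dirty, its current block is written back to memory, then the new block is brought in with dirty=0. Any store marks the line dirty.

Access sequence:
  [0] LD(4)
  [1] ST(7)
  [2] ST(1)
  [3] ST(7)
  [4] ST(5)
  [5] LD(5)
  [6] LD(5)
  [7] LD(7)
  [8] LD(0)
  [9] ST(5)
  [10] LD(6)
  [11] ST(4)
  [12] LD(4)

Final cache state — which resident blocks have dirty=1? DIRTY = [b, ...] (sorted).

DIRTY = [4, 5, 7]

0: R B4 -> L0 miss  d=-]
1: W B7 -> L3 miss  d=D]
2: W B1 -> L1 miss  d=D]
3: W B7 -> L3 hit  d=D]
4: W B5 -> L1 miss wb->B1  d=D]
5: R B5 -> L1 hit  d=D]
6: R B5 -> L1 hit  d=D]
7: R B7 -> L3 hit  d=D]
8: R B0 -> L0 miss  d=-]
9: W B5 -> L1 hit  d=D]
10: R B6 -> L2 miss  d=-]
11: W B4 -> L0 miss  d=D]
12: R B4 -> L0 hit  d=D]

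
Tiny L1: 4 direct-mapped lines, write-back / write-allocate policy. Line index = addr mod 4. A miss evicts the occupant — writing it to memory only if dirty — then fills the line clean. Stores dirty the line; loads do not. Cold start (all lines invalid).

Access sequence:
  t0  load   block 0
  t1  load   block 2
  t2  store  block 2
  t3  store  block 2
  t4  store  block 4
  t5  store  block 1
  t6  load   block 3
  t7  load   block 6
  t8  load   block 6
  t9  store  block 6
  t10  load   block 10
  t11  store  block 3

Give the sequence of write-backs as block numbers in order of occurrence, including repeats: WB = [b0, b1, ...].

WB = [2, 6]

0: R B0 -> L0 miss  d=-]
1: R B2 -> L2 miss  d=-]
2: W B2 -> L2 hit  d=D]
3: W B2 -> L2 hit  d=D]
4: W B4 -> L0 miss  d=D]
5: W B1 -> L1 miss  d=D]
6: R B3 -> L3 miss  d=-]
7: R B6 -> L2 miss wb->B2  d=-]
8: R B6 -> L2 hit  d=-]
9: W B6 -> L2 hit  d=D]
10: R B10 -> L2 miss wb->B6  d=-]
11: W B3 -> L3 hit  d=D]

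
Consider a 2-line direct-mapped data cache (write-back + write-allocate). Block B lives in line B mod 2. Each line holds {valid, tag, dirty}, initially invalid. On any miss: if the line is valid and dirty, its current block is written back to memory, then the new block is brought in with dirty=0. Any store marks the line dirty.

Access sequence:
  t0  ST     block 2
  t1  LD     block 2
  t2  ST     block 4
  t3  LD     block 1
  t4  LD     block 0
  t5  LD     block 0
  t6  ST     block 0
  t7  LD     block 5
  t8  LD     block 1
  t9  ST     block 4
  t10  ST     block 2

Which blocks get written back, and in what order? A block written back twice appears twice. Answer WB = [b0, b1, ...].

WB = [2, 4, 0, 4]

  0 | W B2 → L0 miss [D]
  1 | R B2 → L0 hit [D]
  2 | W B4 → L0 miss wb→B2 [D]
  3 | R B1 → L1 miss [-]
  4 | R B0 → L0 miss wb→B4 [-]
  5 | R B0 → L0 hit [-]
  6 | W B0 → L0 hit [D]
  7 | R B5 → L1 miss [-]
  8 | R B1 → L1 miss [-]
  9 | W B4 → L0 miss wb→B0 [D]
  10 | W B2 → L0 miss wb→B4 [D]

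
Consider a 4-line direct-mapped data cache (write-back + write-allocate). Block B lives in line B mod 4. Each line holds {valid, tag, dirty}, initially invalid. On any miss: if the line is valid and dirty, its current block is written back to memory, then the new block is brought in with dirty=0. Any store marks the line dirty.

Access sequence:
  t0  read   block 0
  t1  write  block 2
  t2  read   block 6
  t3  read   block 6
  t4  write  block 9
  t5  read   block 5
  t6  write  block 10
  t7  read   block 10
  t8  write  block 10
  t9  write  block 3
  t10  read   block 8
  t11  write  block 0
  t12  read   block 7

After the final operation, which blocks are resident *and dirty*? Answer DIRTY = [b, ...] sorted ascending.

DIRTY = [0, 10]

  0 | R B0 → L0 miss [-]
  1 | W B2 → L2 miss [D]
  2 | R B6 → L2 miss wb→B2 [-]
  3 | R B6 → L2 hit [-]
  4 | W B9 → L1 miss [D]
  5 | R B5 → L1 miss wb→B9 [-]
  6 | W B10 → L2 miss [D]
  7 | R B10 → L2 hit [D]
  8 | W B10 → L2 hit [D]
  9 | W B3 → L3 miss [D]
  10 | R B8 → L0 miss [-]
  11 | W B0 → L0 miss [D]
  12 | R B7 → L3 miss wb→B3 [-]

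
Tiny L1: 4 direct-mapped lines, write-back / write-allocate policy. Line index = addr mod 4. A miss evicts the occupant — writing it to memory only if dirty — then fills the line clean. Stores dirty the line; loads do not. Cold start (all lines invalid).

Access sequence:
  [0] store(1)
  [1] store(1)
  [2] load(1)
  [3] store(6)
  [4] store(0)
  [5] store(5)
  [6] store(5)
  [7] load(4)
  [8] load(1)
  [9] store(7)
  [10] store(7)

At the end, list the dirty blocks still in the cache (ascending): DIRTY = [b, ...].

DIRTY = [6, 7]

0: W B1 -> L1 miss  d=D]
1: W B1 -> L1 hit  d=D]
2: R B1 -> L1 hit  d=D]
3: W B6 -> L2 miss  d=D]
4: W B0 -> L0 miss  d=D]
5: W B5 -> L1 miss wb->B1  d=D]
6: W B5 -> L1 hit  d=D]
7: R B4 -> L0 miss wb->B0  d=-]
8: R B1 -> L1 miss wb->B5  d=-]
9: W B7 -> L3 miss  d=D]
10: W B7 -> L3 hit  d=D]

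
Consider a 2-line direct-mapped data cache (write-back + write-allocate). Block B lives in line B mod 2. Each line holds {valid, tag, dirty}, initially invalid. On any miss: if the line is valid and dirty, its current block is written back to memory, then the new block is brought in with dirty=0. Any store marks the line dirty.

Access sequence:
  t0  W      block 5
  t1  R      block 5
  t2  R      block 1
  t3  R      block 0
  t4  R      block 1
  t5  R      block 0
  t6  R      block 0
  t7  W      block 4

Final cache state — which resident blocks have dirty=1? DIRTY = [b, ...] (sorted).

DIRTY = [4]

0: W B5 -> L1 miss  d=D]
1: R B5 -> L1 hit  d=D]
2: R B1 -> L1 miss wb->B5  d=-]
3: R B0 -> L0 miss  d=-]
4: R B1 -> L1 hit  d=-]
5: R B0 -> L0 hit  d=-]
6: R B0 -> L0 hit  d=-]
7: W B4 -> L0 miss  d=D]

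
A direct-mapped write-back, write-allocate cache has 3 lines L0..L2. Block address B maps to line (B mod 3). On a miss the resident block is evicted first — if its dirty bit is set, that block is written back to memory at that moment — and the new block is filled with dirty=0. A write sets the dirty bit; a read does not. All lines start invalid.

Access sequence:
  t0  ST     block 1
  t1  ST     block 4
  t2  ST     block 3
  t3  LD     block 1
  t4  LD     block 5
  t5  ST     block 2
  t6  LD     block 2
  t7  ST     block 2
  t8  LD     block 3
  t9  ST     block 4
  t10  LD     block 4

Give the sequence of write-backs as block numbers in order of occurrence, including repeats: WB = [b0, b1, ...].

WB = [1, 4]

0: W B1 -> L1 miss  d=D]
1: W B4 -> L1 miss wb->B1  d=D]
2: W B3 -> L0 miss  d=D]
3: R B1 -> L1 miss wb->B4  d=-]
4: R B5 -> L2 miss  d=-]
5: W B2 -> L2 miss  d=D]
6: R B2 -> L2 hit  d=D]
7: W B2 -> L2 hit  d=D]
8: R B3 -> L0 hit  d=D]
9: W B4 -> L1 miss  d=D]
10: R B4 -> L1 hit  d=D]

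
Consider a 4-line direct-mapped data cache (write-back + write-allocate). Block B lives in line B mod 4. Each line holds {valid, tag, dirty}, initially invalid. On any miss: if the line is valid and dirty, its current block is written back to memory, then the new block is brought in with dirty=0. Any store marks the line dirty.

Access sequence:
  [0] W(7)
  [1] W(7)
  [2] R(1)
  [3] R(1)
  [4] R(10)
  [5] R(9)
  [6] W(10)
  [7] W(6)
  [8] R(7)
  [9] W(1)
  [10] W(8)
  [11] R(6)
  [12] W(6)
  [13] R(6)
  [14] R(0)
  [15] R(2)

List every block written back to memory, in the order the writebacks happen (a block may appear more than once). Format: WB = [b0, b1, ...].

0: W B7 → L3 miss [D]
1: W B7 → L3 hit [D]
2: R B1 → L1 miss [-]
3: R B1 → L1 hit [-]
4: R B10 → L2 miss [-]
5: R B9 → L1 miss [-]
6: W B10 → L2 hit [D]
7: W B6 → L2 miss wb→B10 [D]
8: R B7 → L3 hit [D]
9: W B1 → L1 miss [D]
10: W B8 → L0 miss [D]
11: R B6 → L2 hit [D]
12: W B6 → L2 hit [D]
13: R B6 → L2 hit [D]
14: R B0 → L0 miss wb→B8 [-]
15: R B2 → L2 miss wb→B6 [-]

WB = [10, 8, 6]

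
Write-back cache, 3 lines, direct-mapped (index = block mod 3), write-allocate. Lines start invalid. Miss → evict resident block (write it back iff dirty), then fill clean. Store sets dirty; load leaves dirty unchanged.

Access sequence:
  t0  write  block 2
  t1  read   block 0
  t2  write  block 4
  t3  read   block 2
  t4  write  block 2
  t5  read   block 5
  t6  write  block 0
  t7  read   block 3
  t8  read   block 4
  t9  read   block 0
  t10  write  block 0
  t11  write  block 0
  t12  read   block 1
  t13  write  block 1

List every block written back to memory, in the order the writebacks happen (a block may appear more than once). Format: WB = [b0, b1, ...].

WB = [2, 0, 4]

0: W B2 -> L2 miss  d=D]
1: R B0 -> L0 miss  d=-]
2: W B4 -> L1 miss  d=D]
3: R B2 -> L2 hit  d=D]
4: W B2 -> L2 hit  d=D]
5: R B5 -> L2 miss wb->B2  d=-]
6: W B0 -> L0 hit  d=D]
7: R B3 -> L0 miss wb->B0  d=-]
8: R B4 -> L1 hit  d=D]
9: R B0 -> L0 miss  d=-]
10: W B0 -> L0 hit  d=D]
11: W B0 -> L0 hit  d=D]
12: R B1 -> L1 miss wb->B4  d=-]
13: W B1 -> L1 hit  d=D]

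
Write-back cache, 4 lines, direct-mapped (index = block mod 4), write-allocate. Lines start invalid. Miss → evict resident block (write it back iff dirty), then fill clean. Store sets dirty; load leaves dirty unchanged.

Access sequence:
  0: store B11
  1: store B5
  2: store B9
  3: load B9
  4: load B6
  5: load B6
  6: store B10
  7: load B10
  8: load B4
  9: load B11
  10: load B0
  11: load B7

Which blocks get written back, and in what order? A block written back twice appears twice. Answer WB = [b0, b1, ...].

WB = [5, 11]

0: W B11 -> L3 miss  d=D]
1: W B5 -> L1 miss  d=D]
2: W B9 -> L1 miss wb->B5  d=D]
3: R B9 -> L1 hit  d=D]
4: R B6 -> L2 miss  d=-]
5: R B6 -> L2 hit  d=-]
6: W B10 -> L2 miss  d=D]
7: R B10 -> L2 hit  d=D]
8: R B4 -> L0 miss  d=-]
9: R B11 -> L3 hit  d=D]
10: R B0 -> L0 miss  d=-]
11: R B7 -> L3 miss wb->B11  d=-]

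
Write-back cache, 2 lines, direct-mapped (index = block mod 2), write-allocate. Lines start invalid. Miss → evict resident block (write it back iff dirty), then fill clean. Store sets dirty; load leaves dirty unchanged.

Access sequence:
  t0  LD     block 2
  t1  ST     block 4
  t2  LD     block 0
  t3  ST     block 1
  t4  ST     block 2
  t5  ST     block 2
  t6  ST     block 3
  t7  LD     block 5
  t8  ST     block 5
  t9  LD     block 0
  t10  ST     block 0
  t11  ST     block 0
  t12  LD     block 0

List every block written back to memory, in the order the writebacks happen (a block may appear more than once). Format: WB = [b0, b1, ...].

0: R B2 -> L0 miss  d=-]
1: W B4 -> L0 miss  d=D]
2: R B0 -> L0 miss wb->B4  d=-]
3: W B1 -> L1 miss  d=D]
4: W B2 -> L0 miss  d=D]
5: W B2 -> L0 hit  d=D]
6: W B3 -> L1 miss wb->B1  d=D]
7: R B5 -> L1 miss wb->B3  d=-]
8: W B5 -> L1 hit  d=D]
9: R B0 -> L0 miss wb->B2  d=-]
10: W B0 -> L0 hit  d=D]
11: W B0 -> L0 hit  d=D]
12: R B0 -> L0 hit  d=D]

WB = [4, 1, 3, 2]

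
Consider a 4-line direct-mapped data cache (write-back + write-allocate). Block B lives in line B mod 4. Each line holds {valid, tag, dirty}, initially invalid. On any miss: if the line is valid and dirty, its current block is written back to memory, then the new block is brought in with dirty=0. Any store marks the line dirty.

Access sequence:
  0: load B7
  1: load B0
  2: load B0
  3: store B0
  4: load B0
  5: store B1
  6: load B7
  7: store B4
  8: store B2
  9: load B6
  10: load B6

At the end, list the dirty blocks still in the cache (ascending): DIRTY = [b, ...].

DIRTY = [1, 4]

0: R B7 → L3 miss [-]
1: R B0 → L0 miss [-]
2: R B0 → L0 hit [-]
3: W B0 → L0 hit [D]
4: R B0 → L0 hit [D]
5: W B1 → L1 miss [D]
6: R B7 → L3 hit [-]
7: W B4 → L0 miss wb→B0 [D]
8: W B2 → L2 miss [D]
9: R B6 → L2 miss wb→B2 [-]
10: R B6 → L2 hit [-]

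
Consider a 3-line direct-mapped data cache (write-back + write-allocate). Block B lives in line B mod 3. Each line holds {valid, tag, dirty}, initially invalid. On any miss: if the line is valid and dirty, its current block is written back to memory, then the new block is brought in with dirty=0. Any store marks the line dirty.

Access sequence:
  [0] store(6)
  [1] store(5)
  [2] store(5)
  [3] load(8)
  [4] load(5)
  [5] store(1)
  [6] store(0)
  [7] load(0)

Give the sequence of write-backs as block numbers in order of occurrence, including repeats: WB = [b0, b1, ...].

0: W B6 → L0 miss [D]
1: W B5 → L2 miss [D]
2: W B5 → L2 hit [D]
3: R B8 → L2 miss wb→B5 [-]
4: R B5 → L2 miss [-]
5: W B1 → L1 miss [D]
6: W B0 → L0 miss wb→B6 [D]
7: R B0 → L0 hit [D]

WB = [5, 6]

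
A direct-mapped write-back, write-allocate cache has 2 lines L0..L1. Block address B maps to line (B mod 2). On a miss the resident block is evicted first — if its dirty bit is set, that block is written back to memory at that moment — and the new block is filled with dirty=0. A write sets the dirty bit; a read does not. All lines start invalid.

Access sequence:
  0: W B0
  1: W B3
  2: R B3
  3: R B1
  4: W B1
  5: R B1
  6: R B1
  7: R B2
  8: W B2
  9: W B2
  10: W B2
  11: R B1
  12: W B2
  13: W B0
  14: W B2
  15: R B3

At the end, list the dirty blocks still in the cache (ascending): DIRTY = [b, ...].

DIRTY = [2]

0: W B0 → L0 miss [D]
1: W B3 → L1 miss [D]
2: R B3 → L1 hit [D]
3: R B1 → L1 miss wb→B3 [-]
4: W B1 → L1 hit [D]
5: R B1 → L1 hit [D]
6: R B1 → L1 hit [D]
7: R B2 → L0 miss wb→B0 [-]
8: W B2 → L0 hit [D]
9: W B2 → L0 hit [D]
10: W B2 → L0 hit [D]
11: R B1 → L1 hit [D]
12: W B2 → L0 hit [D]
13: W B0 → L0 miss wb→B2 [D]
14: W B2 → L0 miss wb→B0 [D]
15: R B3 → L1 miss wb→B1 [-]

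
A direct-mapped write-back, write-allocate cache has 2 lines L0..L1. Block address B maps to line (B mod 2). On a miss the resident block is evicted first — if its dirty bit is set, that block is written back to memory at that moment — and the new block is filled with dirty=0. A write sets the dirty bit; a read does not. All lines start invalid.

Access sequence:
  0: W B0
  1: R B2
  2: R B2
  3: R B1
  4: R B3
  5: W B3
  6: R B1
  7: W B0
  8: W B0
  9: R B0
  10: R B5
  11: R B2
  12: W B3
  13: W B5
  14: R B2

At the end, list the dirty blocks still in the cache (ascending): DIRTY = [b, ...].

DIRTY = [5]

0: W B0 → L0 miss [D]
1: R B2 → L0 miss wb→B0 [-]
2: R B2 → L0 hit [-]
3: R B1 → L1 miss [-]
4: R B3 → L1 miss [-]
5: W B3 → L1 hit [D]
6: R B1 → L1 miss wb→B3 [-]
7: W B0 → L0 miss [D]
8: W B0 → L0 hit [D]
9: R B0 → L0 hit [D]
10: R B5 → L1 miss [-]
11: R B2 → L0 miss wb→B0 [-]
12: W B3 → L1 miss [D]
13: W B5 → L1 miss wb→B3 [D]
14: R B2 → L0 hit [-]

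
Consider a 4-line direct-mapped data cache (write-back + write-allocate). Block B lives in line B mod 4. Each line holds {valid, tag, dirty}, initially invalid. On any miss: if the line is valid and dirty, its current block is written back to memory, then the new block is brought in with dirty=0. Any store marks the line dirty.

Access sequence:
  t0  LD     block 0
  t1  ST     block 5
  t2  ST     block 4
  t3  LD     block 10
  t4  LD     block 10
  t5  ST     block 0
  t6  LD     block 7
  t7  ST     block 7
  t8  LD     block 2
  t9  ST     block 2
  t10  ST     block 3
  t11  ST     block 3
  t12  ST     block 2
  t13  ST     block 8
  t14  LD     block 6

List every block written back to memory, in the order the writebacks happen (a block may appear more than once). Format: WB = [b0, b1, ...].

0: R B0 -> L0 miss  d=-]
1: W B5 -> L1 miss  d=D]
2: W B4 -> L0 miss  d=D]
3: R B10 -> L2 miss  d=-]
4: R B10 -> L2 hit  d=-]
5: W B0 -> L0 miss wb->B4  d=D]
6: R B7 -> L3 miss  d=-]
7: W B7 -> L3 hit  d=D]
8: R B2 -> L2 miss  d=-]
9: W B2 -> L2 hit  d=D]
10: W B3 -> L3 miss wb->B7  d=D]
11: W B3 -> L3 hit  d=D]
12: W B2 -> L2 hit  d=D]
13: W B8 -> L0 miss wb->B0  d=D]
14: R B6 -> L2 miss wb->B2  d=-]

WB = [4, 7, 0, 2]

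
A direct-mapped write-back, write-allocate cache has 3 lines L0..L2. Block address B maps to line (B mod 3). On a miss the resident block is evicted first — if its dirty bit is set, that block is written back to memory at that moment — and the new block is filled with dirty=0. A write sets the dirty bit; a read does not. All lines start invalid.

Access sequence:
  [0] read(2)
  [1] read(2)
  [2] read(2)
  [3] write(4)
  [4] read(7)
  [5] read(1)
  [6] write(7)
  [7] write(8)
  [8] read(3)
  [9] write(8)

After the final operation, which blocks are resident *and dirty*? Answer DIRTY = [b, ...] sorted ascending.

0: R B2 → L2 miss [-]
1: R B2 → L2 hit [-]
2: R B2 → L2 hit [-]
3: W B4 → L1 miss [D]
4: R B7 → L1 miss wb→B4 [-]
5: R B1 → L1 miss [-]
6: W B7 → L1 miss [D]
7: W B8 → L2 miss [D]
8: R B3 → L0 miss [-]
9: W B8 → L2 hit [D]

DIRTY = [7, 8]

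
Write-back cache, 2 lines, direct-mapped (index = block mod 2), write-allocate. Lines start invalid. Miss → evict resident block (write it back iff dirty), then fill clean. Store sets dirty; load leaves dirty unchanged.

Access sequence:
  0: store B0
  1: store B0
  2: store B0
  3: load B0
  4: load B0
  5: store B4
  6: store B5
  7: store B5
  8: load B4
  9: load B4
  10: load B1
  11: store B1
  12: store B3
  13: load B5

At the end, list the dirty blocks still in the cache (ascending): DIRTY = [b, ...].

  0 | W B0 → L0 miss [D]
  1 | W B0 → L0 hit [D]
  2 | W B0 → L0 hit [D]
  3 | R B0 → L0 hit [D]
  4 | R B0 → L0 hit [D]
  5 | W B4 → L0 miss wb→B0 [D]
  6 | W B5 → L1 miss [D]
  7 | W B5 → L1 hit [D]
  8 | R B4 → L0 hit [D]
  9 | R B4 → L0 hit [D]
  10 | R B1 → L1 miss wb→B5 [-]
  11 | W B1 → L1 hit [D]
  12 | W B3 → L1 miss wb→B1 [D]
  13 | R B5 → L1 miss wb→B3 [-]

DIRTY = [4]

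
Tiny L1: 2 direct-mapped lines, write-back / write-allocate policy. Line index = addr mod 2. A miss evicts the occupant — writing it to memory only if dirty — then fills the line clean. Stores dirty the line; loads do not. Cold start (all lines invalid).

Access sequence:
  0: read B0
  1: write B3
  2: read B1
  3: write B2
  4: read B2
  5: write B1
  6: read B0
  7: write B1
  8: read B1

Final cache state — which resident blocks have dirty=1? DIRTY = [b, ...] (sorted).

0: R B0 -> L0 miss  d=-]
1: W B3 -> L1 miss  d=D]
2: R B1 -> L1 miss wb->B3  d=-]
3: W B2 -> L0 miss  d=D]
4: R B2 -> L0 hit  d=D]
5: W B1 -> L1 hit  d=D]
6: R B0 -> L0 miss wb->B2  d=-]
7: W B1 -> L1 hit  d=D]
8: R B1 -> L1 hit  d=D]

DIRTY = [1]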